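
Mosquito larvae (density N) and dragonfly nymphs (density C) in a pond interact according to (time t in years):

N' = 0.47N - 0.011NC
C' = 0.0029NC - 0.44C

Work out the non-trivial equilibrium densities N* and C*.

N* ≈ 152, C* ≈ 42.7

Set dC/dt = 0 with C > 0: 0.0029N - 0.44 = 0, so N* = 0.44/0.0029 = 152.
Set dN/dt = 0 with N > 0: 0.47 - 0.011C = 0, so C* = 0.47/0.011 = 42.7.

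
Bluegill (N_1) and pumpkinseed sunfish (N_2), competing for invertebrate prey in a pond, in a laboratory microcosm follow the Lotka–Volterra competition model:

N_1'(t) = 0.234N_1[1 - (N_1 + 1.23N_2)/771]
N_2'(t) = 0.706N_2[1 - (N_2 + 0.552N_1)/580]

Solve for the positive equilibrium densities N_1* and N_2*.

N_1* ≈ 179, N_2* ≈ 481

Setting both brackets to zero gives the nullclines N_1 + 1.23N_2 = 771 and 0.552N_1 + N_2 = 580.
Substituting N_2 = 580 - 0.552N_1 into the first: N_1(1 - 1.23·0.552) = 771 - 1.23·580.
So N_1* = 57.6/0.321 = 179, and then N_2* = 580 - 0.552·179 = 481.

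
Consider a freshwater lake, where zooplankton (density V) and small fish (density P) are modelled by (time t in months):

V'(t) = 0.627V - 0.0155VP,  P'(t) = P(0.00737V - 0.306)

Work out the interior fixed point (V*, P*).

Set dP/dt = 0 with P > 0: 0.00737V - 0.306 = 0, so V* = 0.306/0.00737 = 41.5.
Set dV/dt = 0 with V > 0: 0.627 - 0.0155P = 0, so P* = 0.627/0.0155 = 40.5.

V* ≈ 41.5, P* ≈ 40.5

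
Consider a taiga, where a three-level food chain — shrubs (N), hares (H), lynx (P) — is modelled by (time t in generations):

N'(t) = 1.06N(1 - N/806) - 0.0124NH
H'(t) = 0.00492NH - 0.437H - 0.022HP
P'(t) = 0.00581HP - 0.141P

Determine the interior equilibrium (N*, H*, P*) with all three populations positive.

From dP/dt = 0: 0.00581H* = 0.141, so H* = 24.3.
From dN/dt = 0: 1.06(1 - N*/806) = 0.0124·24.3, giving N* = 806·(1 - 0.284) = 577.
From dH/dt = 0: 0.00492·577 - 0.437 = 0.022P*, so P* = 2.4/0.022 = 109.

N* ≈ 577, H* ≈ 24.3, P* ≈ 109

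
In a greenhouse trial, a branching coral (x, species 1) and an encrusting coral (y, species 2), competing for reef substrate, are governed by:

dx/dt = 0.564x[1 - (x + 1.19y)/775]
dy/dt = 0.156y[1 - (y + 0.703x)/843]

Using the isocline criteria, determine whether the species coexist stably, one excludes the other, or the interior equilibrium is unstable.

species 2 excludes species 1

Compare the nullcline intercepts: K1/α12 = 775/1.19 = 651 < K2 = 843; K2/α21 = 843/0.703 = 1200 > K1 = 775.
Since the inequalities point opposite ways, species 2 can invade but species 1 cannot.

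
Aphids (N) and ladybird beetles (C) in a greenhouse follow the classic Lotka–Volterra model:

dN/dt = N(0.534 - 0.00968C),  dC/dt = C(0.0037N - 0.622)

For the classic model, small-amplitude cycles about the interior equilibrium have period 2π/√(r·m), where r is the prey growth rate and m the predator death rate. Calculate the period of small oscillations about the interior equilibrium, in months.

T ≈ 10.9 months

Here r = 0.534 and m = 0.622, so r·m = 0.332.
ω = √0.332 = 0.576 per month, hence T = 2π/ω ≈ 10.9 months.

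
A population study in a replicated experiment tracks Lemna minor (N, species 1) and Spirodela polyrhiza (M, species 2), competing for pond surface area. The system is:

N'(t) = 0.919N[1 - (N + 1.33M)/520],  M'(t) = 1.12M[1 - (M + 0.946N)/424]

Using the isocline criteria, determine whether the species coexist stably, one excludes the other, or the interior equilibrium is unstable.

Compare the nullcline intercepts: K1/α12 = 520/1.33 = 391 < K2 = 424; K2/α21 = 424/0.946 = 448 < K1 = 520.
Since both are reversed, neither can invade when rare; the interior point is a saddle.

unstable coexistence (outcome depends on initial conditions)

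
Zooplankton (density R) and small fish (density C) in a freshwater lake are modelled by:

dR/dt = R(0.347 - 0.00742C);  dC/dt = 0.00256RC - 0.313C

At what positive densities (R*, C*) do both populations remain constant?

R* ≈ 122, C* ≈ 46.8

Set dC/dt = 0 with C > 0: 0.00256R - 0.313 = 0, so R* = 0.313/0.00256 = 122.
Set dR/dt = 0 with R > 0: 0.347 - 0.00742C = 0, so C* = 0.347/0.00742 = 46.8.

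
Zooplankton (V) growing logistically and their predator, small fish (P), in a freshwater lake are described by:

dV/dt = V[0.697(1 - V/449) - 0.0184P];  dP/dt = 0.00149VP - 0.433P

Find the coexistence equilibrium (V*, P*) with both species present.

From dP/dt = 0 with P > 0: 0.00149V* = 0.433, so V* = 291.
Substitute into dV/dt = 0: 0.697(1 - 291/449) = 0.0184P*.
The bracket is 0.353, giving P* = 0.246/0.0184 = 13.4.

V* ≈ 291, P* ≈ 13.4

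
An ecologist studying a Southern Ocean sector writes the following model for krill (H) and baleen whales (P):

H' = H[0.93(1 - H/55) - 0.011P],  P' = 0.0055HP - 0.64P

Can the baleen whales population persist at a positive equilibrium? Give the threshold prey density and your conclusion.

Threshold H = 116; K < 116, so no, the predator goes extinct.

The predator equation gives dP/dt > 0 only when H > 0.64/0.0055 = 116.
Without the predator, H → K = 55. Since 55 < 116, the predator cannot invade.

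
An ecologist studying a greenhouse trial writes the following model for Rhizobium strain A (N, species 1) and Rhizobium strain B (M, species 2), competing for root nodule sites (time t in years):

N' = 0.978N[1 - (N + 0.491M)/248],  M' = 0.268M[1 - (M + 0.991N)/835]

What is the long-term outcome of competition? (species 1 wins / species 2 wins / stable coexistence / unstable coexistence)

Compare the nullcline intercepts: K1/α12 = 248/0.491 = 505 < K2 = 835; K2/α21 = 835/0.991 = 843 > K1 = 248.
Since the inequalities point opposite ways, species 2 can invade but species 1 cannot.

species 2 excludes species 1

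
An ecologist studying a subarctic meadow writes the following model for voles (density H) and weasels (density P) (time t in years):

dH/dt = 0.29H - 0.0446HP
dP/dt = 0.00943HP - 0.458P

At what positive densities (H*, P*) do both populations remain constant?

H* ≈ 48.6, P* ≈ 6.5

Set dP/dt = 0 with P > 0: 0.00943H - 0.458 = 0, so H* = 0.458/0.00943 = 48.6.
Set dH/dt = 0 with H > 0: 0.29 - 0.0446P = 0, so P* = 0.29/0.0446 = 6.5.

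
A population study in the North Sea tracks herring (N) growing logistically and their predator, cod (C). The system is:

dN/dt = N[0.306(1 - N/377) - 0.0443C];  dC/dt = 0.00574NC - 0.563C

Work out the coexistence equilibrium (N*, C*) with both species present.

N* ≈ 98.1, C* ≈ 5.11

From dC/dt = 0 with C > 0: 0.00574N* = 0.563, so N* = 98.1.
Substitute into dN/dt = 0: 0.306(1 - 98.1/377) = 0.0443C*.
The bracket is 0.74, giving C* = 0.226/0.0443 = 5.11.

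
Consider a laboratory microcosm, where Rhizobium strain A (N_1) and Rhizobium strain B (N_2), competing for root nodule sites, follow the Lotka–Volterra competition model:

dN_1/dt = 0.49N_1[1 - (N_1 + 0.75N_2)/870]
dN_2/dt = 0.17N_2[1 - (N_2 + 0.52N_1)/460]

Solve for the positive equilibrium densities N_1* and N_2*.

Setting both brackets to zero gives the nullclines N_1 + 0.75N_2 = 870 and 0.52N_1 + N_2 = 460.
Substituting N_2 = 460 - 0.52N_1 into the first: N_1(1 - 0.75·0.52) = 870 - 0.75·460.
So N_1* = 525/0.61 = 861, and then N_2* = 460 - 0.52·861 = 12.5.

N_1* ≈ 861, N_2* ≈ 12.5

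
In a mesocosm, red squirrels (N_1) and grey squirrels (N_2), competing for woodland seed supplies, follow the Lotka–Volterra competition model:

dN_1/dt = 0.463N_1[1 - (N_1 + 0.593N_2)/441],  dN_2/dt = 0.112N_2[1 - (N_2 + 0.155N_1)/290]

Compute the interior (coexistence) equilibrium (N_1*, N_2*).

Setting both brackets to zero gives the nullclines N_1 + 0.593N_2 = 441 and 0.155N_1 + N_2 = 290.
Substituting N_2 = 290 - 0.155N_1 into the first: N_1(1 - 0.593·0.155) = 441 - 0.593·290.
So N_1* = 269/0.908 = 296, and then N_2* = 290 - 0.155·296 = 244.

N_1* ≈ 296, N_2* ≈ 244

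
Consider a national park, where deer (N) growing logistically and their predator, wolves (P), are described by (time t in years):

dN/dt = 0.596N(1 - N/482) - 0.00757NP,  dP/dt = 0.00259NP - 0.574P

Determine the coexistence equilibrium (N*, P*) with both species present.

N* ≈ 222, P* ≈ 42.5

From dP/dt = 0 with P > 0: 0.00259N* = 0.574, so N* = 222.
Substitute into dN/dt = 0: 0.596(1 - 222/482) = 0.00757P*.
The bracket is 0.54, giving P* = 0.322/0.00757 = 42.5.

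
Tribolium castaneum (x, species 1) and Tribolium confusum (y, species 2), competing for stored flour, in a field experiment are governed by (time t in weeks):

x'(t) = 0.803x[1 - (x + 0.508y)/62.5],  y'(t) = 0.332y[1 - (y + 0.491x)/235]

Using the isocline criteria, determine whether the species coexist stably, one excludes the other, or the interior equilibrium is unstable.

species 2 excludes species 1

Compare the nullcline intercepts: K1/α12 = 62.5/0.508 = 123 < K2 = 235; K2/α21 = 235/0.491 = 479 > K1 = 62.5.
Since the inequalities point opposite ways, species 2 can invade but species 1 cannot.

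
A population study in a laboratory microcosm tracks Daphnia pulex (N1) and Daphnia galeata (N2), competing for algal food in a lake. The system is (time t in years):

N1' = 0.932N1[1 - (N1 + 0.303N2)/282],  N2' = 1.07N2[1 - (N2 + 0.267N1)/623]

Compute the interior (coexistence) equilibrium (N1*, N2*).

Setting both brackets to zero gives the nullclines N1 + 0.303N2 = 282 and 0.267N1 + N2 = 623.
Substituting N2 = 623 - 0.267N1 into the first: N1(1 - 0.303·0.267) = 282 - 0.303·623.
So N1* = 93.2/0.919 = 101, and then N2* = 623 - 0.267·101 = 596.

N1* ≈ 101, N2* ≈ 596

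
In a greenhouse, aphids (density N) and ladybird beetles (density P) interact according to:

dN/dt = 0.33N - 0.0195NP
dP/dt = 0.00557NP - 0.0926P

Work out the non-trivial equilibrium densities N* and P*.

Set dP/dt = 0 with P > 0: 0.00557N - 0.0926 = 0, so N* = 0.0926/0.00557 = 16.6.
Set dN/dt = 0 with N > 0: 0.33 - 0.0195P = 0, so P* = 0.33/0.0195 = 16.9.

N* ≈ 16.6, P* ≈ 16.9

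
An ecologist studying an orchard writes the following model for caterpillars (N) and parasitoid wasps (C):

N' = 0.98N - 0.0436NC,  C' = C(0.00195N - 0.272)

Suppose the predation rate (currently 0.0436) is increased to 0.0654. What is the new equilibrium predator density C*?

At the interior fixed point, setting dN/dt = 0 with N > 0 fixes C* = (prey growth rate)/(NC coefficient) — independent of the other coefficients.
With the change, C* = 0.98/0.0654 = 15; it falls from 22.5.

C* ≈ 15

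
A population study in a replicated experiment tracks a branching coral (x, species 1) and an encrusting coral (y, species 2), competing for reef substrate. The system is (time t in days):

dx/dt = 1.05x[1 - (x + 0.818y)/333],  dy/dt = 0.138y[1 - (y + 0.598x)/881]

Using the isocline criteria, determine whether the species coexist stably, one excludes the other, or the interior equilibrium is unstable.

Compare the nullcline intercepts: K1/α12 = 333/0.818 = 407 < K2 = 881; K2/α21 = 881/0.598 = 1470 > K1 = 333.
Since the inequalities point opposite ways, species 2 can invade but species 1 cannot.

species 2 excludes species 1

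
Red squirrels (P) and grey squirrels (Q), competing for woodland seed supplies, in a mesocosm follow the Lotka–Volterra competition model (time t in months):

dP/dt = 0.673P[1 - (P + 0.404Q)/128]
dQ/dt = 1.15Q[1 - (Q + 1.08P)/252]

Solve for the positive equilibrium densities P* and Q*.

P* ≈ 46.5, Q* ≈ 202

Setting both brackets to zero gives the nullclines P + 0.404Q = 128 and 1.08P + Q = 252.
Substituting Q = 252 - 1.08P into the first: P(1 - 0.404·1.08) = 128 - 0.404·252.
So P* = 26.2/0.564 = 46.5, and then Q* = 252 - 1.08·46.5 = 202.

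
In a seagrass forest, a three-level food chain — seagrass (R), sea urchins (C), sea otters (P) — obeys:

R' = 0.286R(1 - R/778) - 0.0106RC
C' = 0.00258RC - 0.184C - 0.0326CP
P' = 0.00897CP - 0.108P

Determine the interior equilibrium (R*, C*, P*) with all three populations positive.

R* ≈ 431, C* ≈ 12, P* ≈ 28.5

From dP/dt = 0: 0.00897C* = 0.108, so C* = 12.
From dR/dt = 0: 0.286(1 - R*/778) = 0.0106·12, giving R* = 778·(1 - 0.446) = 431.
From dC/dt = 0: 0.00258·431 - 0.184 = 0.0326P*, so P* = 0.928/0.0326 = 28.5.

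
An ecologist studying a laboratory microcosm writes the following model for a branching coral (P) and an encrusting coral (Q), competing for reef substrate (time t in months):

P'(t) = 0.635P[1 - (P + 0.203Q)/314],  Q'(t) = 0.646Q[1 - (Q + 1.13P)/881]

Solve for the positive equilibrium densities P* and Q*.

Setting both brackets to zero gives the nullclines P + 0.203Q = 314 and 1.13P + Q = 881.
Substituting Q = 881 - 1.13P into the first: P(1 - 0.203·1.13) = 314 - 0.203·881.
So P* = 135/0.771 = 175, and then Q* = 881 - 1.13·175 = 683.

P* ≈ 175, Q* ≈ 683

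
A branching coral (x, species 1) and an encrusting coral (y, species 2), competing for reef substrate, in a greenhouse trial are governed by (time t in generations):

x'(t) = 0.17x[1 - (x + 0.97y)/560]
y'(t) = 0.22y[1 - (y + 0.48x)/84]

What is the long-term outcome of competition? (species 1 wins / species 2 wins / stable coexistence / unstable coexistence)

Compare the nullcline intercepts: K1/α12 = 560/0.97 = 577 > K2 = 84; K2/α21 = 84/0.48 = 175 < K1 = 560.
Since the inequalities point opposite ways, species 1 can invade but species 2 cannot.

species 1 excludes species 2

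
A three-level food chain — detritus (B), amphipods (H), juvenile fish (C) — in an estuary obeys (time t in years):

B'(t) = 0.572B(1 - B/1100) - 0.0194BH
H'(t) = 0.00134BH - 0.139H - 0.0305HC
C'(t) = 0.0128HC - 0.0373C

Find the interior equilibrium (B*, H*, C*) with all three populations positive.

B* ≈ 991, H* ≈ 2.91, C* ≈ 39

From dC/dt = 0: 0.0128H* = 0.0373, so H* = 2.91.
From dB/dt = 0: 0.572(1 - B*/1100) = 0.0194·2.91, giving B* = 1100·(1 - 0.0988) = 991.
From dH/dt = 0: 0.00134·991 - 0.139 = 0.0305C*, so C* = 1.19/0.0305 = 39.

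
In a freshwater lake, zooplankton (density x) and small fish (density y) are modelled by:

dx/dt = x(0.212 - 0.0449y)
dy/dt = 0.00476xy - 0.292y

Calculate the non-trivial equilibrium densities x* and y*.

Set dy/dt = 0 with y > 0: 0.00476x - 0.292 = 0, so x* = 0.292/0.00476 = 61.3.
Set dx/dt = 0 with x > 0: 0.212 - 0.0449y = 0, so y* = 0.212/0.0449 = 4.72.

x* ≈ 61.3, y* ≈ 4.72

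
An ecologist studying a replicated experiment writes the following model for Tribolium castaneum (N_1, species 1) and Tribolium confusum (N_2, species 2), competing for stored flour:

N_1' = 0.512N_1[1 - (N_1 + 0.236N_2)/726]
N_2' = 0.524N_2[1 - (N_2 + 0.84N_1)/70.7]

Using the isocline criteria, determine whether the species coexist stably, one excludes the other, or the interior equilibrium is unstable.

Compare the nullcline intercepts: K1/α12 = 726/0.236 = 3080 > K2 = 70.7; K2/α21 = 70.7/0.84 = 84.2 < K1 = 726.
Since the inequalities point opposite ways, species 1 can invade but species 2 cannot.

species 1 excludes species 2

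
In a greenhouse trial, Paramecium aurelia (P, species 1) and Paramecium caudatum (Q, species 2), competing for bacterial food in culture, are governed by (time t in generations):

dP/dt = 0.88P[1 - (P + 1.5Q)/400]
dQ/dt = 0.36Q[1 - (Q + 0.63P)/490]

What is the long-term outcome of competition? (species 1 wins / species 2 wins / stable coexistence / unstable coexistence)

species 2 excludes species 1

Compare the nullcline intercepts: K1/α12 = 400/1.5 = 267 < K2 = 490; K2/α21 = 490/0.63 = 778 > K1 = 400.
Since the inequalities point opposite ways, species 2 can invade but species 1 cannot.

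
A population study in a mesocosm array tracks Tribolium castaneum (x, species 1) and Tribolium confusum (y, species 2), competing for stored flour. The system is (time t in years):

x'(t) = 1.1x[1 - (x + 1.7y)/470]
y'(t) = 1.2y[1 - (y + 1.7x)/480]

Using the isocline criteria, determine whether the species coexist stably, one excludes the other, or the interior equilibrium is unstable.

Compare the nullcline intercepts: K1/α12 = 470/1.7 = 276 < K2 = 480; K2/α21 = 480/1.7 = 282 < K1 = 470.
Since both are reversed, neither can invade when rare; the interior point is a saddle.

unstable coexistence (outcome depends on initial conditions)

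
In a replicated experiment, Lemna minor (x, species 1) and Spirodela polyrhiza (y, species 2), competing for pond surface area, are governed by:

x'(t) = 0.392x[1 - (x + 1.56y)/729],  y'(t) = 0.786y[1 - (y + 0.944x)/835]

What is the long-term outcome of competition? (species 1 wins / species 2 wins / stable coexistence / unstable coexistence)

Compare the nullcline intercepts: K1/α12 = 729/1.56 = 467 < K2 = 835; K2/α21 = 835/0.944 = 885 > K1 = 729.
Since the inequalities point opposite ways, species 2 can invade but species 1 cannot.

species 2 excludes species 1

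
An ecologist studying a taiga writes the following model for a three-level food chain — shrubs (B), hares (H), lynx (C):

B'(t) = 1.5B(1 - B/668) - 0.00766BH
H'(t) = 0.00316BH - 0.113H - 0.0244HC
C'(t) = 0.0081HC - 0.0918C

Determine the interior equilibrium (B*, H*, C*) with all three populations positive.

From dC/dt = 0: 0.0081H* = 0.0918, so H* = 11.3.
From dB/dt = 0: 1.5(1 - B*/668) = 0.00766·11.3, giving B* = 668·(1 - 0.0579) = 629.
From dH/dt = 0: 0.00316·629 - 0.113 = 0.0244C*, so C* = 1.88/0.0244 = 76.9.

B* ≈ 629, H* ≈ 11.3, C* ≈ 76.9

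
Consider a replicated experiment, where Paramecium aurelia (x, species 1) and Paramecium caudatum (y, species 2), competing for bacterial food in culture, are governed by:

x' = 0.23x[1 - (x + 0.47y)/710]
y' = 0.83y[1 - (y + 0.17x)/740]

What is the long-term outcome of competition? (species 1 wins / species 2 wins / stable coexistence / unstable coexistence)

stable coexistence

Compare the nullcline intercepts: K1/α12 = 710/0.47 = 1510 > K2 = 740; K2/α21 = 740/0.17 = 4350 > K1 = 710.
Since both inequalities hold, each species can invade when rare, so the interior equilibrium is stable.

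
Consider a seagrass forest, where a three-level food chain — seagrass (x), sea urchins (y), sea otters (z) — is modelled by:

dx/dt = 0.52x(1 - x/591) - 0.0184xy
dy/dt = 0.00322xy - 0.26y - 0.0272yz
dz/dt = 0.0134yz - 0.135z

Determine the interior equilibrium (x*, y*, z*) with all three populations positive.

From dz/dt = 0: 0.0134y* = 0.135, so y* = 10.1.
From dx/dt = 0: 0.52(1 - x*/591) = 0.0184·10.1, giving x* = 591·(1 - 0.356) = 380.
From dy/dt = 0: 0.00322·380 - 0.26 = 0.0272z*, so z* = 0.965/0.0272 = 35.5.

x* ≈ 380, y* ≈ 10.1, z* ≈ 35.5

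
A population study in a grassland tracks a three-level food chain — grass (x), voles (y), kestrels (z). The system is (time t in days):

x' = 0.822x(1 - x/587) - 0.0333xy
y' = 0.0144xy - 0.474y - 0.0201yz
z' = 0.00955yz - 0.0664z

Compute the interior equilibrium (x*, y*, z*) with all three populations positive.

From dz/dt = 0: 0.00955y* = 0.0664, so y* = 6.95.
From dx/dt = 0: 0.822(1 - x*/587) = 0.0333·6.95, giving x* = 587·(1 - 0.282) = 422.
From dy/dt = 0: 0.0144·422 - 0.474 = 0.0201z*, so z* = 5.6/0.0201 = 279.

x* ≈ 422, y* ≈ 6.95, z* ≈ 279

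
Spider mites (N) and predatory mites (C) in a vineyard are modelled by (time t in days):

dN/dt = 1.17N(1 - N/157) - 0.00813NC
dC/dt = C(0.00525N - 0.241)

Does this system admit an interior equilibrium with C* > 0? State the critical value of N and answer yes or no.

Threshold N = 45.9; K > 45.9, so yes, the predator persists.

The predator equation gives dC/dt > 0 only when N > 0.241/0.00525 = 45.9.
Without the predator, N → K = 157. Since 157 > 45.9, the predator can invade and persist.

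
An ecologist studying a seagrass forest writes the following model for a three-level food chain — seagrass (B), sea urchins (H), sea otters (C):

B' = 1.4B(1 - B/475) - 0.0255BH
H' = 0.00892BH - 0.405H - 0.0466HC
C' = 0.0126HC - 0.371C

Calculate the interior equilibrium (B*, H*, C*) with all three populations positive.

B* ≈ 220, H* ≈ 29.4, C* ≈ 33.5

From dC/dt = 0: 0.0126H* = 0.371, so H* = 29.4.
From dB/dt = 0: 1.4(1 - B*/475) = 0.0255·29.4, giving B* = 475·(1 - 0.536) = 220.
From dH/dt = 0: 0.00892·220 - 0.405 = 0.0466C*, so C* = 1.56/0.0466 = 33.5.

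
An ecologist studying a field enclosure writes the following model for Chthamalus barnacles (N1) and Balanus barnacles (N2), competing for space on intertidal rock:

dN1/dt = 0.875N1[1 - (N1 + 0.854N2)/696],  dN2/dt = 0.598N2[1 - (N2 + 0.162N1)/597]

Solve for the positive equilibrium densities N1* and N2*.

Setting both brackets to zero gives the nullclines N1 + 0.854N2 = 696 and 0.162N1 + N2 = 597.
Substituting N2 = 597 - 0.162N1 into the first: N1(1 - 0.854·0.162) = 696 - 0.854·597.
So N1* = 186/0.862 = 216, and then N2* = 597 - 0.162·216 = 562.

N1* ≈ 216, N2* ≈ 562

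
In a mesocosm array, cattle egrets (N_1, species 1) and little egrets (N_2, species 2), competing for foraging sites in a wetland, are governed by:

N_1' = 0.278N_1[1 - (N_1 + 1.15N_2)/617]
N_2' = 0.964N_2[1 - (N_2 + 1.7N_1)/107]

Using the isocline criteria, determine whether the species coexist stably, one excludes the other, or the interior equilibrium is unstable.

Compare the nullcline intercepts: K1/α12 = 617/1.15 = 537 > K2 = 107; K2/α21 = 107/1.7 = 62.9 < K1 = 617.
Since the inequalities point opposite ways, species 1 can invade but species 2 cannot.

species 1 excludes species 2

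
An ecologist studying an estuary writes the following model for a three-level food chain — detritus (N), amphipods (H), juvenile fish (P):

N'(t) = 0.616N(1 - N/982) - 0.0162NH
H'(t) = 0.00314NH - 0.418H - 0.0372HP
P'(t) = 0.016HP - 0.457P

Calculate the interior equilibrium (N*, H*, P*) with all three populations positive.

From dP/dt = 0: 0.016H* = 0.457, so H* = 28.6.
From dN/dt = 0: 0.616(1 - N*/982) = 0.0162·28.6, giving N* = 982·(1 - 0.751) = 244.
From dH/dt = 0: 0.00314·244 - 0.418 = 0.0372P*, so P* = 0.349/0.0372 = 9.39.

N* ≈ 244, H* ≈ 28.6, P* ≈ 9.39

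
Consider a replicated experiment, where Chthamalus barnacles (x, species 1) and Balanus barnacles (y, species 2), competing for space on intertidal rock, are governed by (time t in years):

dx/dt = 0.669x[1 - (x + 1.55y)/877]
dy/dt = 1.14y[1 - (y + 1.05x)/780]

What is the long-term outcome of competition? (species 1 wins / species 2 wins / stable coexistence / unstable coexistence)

Compare the nullcline intercepts: K1/α12 = 877/1.55 = 566 < K2 = 780; K2/α21 = 780/1.05 = 743 < K1 = 877.
Since both are reversed, neither can invade when rare; the interior point is a saddle.

unstable coexistence (outcome depends on initial conditions)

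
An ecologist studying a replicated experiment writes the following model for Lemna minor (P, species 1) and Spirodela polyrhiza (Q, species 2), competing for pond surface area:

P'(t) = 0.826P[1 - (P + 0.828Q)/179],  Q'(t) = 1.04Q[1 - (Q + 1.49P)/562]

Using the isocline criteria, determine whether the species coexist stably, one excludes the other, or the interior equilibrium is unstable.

Compare the nullcline intercepts: K1/α12 = 179/0.828 = 216 < K2 = 562; K2/α21 = 562/1.49 = 377 > K1 = 179.
Since the inequalities point opposite ways, species 2 can invade but species 1 cannot.

species 2 excludes species 1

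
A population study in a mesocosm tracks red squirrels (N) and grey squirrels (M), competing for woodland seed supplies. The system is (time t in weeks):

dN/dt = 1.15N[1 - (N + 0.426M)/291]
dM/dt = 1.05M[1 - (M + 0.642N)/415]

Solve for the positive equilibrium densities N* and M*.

Setting both brackets to zero gives the nullclines N + 0.426M = 291 and 0.642N + M = 415.
Substituting M = 415 - 0.642N into the first: N(1 - 0.426·0.642) = 291 - 0.426·415.
So N* = 114/0.727 = 157, and then M* = 415 - 0.642·157 = 314.

N* ≈ 157, M* ≈ 314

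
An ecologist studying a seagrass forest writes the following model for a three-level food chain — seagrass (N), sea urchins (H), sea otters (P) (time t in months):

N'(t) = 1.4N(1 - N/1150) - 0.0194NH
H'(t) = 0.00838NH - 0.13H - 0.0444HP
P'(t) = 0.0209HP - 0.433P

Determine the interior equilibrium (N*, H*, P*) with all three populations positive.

From dP/dt = 0: 0.0209H* = 0.433, so H* = 20.7.
From dN/dt = 0: 1.4(1 - N*/1150) = 0.0194·20.7, giving N* = 1150·(1 - 0.287) = 820.
From dH/dt = 0: 0.00838·820 - 0.13 = 0.0444P*, so P* = 6.74/0.0444 = 152.

N* ≈ 820, H* ≈ 20.7, P* ≈ 152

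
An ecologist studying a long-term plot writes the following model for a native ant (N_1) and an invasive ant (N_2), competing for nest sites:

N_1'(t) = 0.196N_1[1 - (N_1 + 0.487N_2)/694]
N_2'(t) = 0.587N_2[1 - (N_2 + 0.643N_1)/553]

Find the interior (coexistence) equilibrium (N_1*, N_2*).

Setting both brackets to zero gives the nullclines N_1 + 0.487N_2 = 694 and 0.643N_1 + N_2 = 553.
Substituting N_2 = 553 - 0.643N_1 into the first: N_1(1 - 0.487·0.643) = 694 - 0.487·553.
So N_1* = 425/0.687 = 618, and then N_2* = 553 - 0.643·618 = 155.

N_1* ≈ 618, N_2* ≈ 155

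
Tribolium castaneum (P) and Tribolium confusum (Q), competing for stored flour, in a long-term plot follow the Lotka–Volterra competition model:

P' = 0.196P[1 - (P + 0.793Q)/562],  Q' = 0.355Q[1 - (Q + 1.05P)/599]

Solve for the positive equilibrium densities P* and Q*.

Setting both brackets to zero gives the nullclines P + 0.793Q = 562 and 1.05P + Q = 599.
Substituting Q = 599 - 1.05P into the first: P(1 - 0.793·1.05) = 562 - 0.793·599.
So P* = 87/0.167 = 520, and then Q* = 599 - 1.05·520 = 53.2.

P* ≈ 520, Q* ≈ 53.2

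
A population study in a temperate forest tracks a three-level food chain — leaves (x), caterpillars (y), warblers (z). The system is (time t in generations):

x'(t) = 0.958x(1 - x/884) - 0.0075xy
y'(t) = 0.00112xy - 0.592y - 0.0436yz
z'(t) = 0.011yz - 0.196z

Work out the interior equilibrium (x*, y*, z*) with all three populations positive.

x* ≈ 761, y* ≈ 17.8, z* ≈ 5.96

From dz/dt = 0: 0.011y* = 0.196, so y* = 17.8.
From dx/dt = 0: 0.958(1 - x*/884) = 0.0075·17.8, giving x* = 884·(1 - 0.139) = 761.
From dy/dt = 0: 0.00112·761 - 0.592 = 0.0436z*, so z* = 0.26/0.0436 = 5.96.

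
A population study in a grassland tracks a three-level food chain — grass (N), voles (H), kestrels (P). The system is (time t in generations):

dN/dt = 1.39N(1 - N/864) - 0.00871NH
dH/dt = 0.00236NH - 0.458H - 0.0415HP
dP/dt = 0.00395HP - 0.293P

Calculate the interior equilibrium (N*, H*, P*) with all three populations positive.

N* ≈ 462, H* ≈ 74.2, P* ≈ 15.3

From dP/dt = 0: 0.00395H* = 0.293, so H* = 74.2.
From dN/dt = 0: 1.39(1 - N*/864) = 0.00871·74.2, giving N* = 864·(1 - 0.465) = 462.
From dH/dt = 0: 0.00236·462 - 0.458 = 0.0415P*, so P* = 0.633/0.0415 = 15.3.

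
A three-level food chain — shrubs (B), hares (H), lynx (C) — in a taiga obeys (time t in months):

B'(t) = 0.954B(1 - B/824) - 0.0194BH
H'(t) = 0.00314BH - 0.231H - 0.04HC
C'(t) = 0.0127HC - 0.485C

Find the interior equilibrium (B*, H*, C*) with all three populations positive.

From dC/dt = 0: 0.0127H* = 0.485, so H* = 38.2.
From dB/dt = 0: 0.954(1 - B*/824) = 0.0194·38.2, giving B* = 824·(1 - 0.777) = 184.
From dH/dt = 0: 0.00314·184 - 0.231 = 0.04C*, so C* = 0.347/0.04 = 8.68.

B* ≈ 184, H* ≈ 38.2, C* ≈ 8.68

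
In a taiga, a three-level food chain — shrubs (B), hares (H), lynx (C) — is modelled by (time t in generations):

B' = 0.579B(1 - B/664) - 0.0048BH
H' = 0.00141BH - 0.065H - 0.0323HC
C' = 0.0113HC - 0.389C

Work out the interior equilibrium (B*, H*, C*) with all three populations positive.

From dC/dt = 0: 0.0113H* = 0.389, so H* = 34.4.
From dB/dt = 0: 0.579(1 - B*/664) = 0.0048·34.4, giving B* = 664·(1 - 0.285) = 475.
From dH/dt = 0: 0.00141·475 - 0.065 = 0.0323C*, so C* = 0.604/0.0323 = 18.7.

B* ≈ 475, H* ≈ 34.4, C* ≈ 18.7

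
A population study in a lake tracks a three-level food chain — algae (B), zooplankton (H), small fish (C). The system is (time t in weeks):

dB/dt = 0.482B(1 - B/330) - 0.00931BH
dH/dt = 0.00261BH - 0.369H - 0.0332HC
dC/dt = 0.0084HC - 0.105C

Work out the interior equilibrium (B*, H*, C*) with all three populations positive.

From dC/dt = 0: 0.0084H* = 0.105, so H* = 12.5.
From dB/dt = 0: 0.482(1 - B*/330) = 0.00931·12.5, giving B* = 330·(1 - 0.241) = 250.
From dH/dt = 0: 0.00261·250 - 0.369 = 0.0332C*, so C* = 0.284/0.0332 = 8.56.

B* ≈ 250, H* ≈ 12.5, C* ≈ 8.56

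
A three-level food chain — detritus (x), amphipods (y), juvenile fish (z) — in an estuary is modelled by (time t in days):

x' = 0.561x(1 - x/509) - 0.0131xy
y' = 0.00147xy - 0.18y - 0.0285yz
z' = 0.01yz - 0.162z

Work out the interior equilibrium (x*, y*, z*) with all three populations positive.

x* ≈ 316, y* ≈ 16.2, z* ≈ 10

From dz/dt = 0: 0.01y* = 0.162, so y* = 16.2.
From dx/dt = 0: 0.561(1 - x*/509) = 0.0131·16.2, giving x* = 509·(1 - 0.378) = 316.
From dy/dt = 0: 0.00147·316 - 0.18 = 0.0285z*, so z* = 0.285/0.0285 = 10.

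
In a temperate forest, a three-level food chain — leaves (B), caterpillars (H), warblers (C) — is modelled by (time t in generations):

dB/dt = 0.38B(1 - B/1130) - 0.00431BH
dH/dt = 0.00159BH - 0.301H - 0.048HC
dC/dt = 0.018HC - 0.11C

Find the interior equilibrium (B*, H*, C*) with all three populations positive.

B* ≈ 1050, H* ≈ 6.11, C* ≈ 28.6

From dC/dt = 0: 0.018H* = 0.11, so H* = 6.11.
From dB/dt = 0: 0.38(1 - B*/1130) = 0.00431·6.11, giving B* = 1130·(1 - 0.0693) = 1050.
From dH/dt = 0: 0.00159·1050 - 0.301 = 0.048C*, so C* = 1.37/0.048 = 28.6.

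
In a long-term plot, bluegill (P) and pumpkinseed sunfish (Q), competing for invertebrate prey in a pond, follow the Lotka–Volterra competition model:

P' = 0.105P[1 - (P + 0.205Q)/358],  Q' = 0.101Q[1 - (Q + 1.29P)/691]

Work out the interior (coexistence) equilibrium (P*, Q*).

P* ≈ 294, Q* ≈ 312

Setting both brackets to zero gives the nullclines P + 0.205Q = 358 and 1.29P + Q = 691.
Substituting Q = 691 - 1.29P into the first: P(1 - 0.205·1.29) = 358 - 0.205·691.
So P* = 216/0.736 = 294, and then Q* = 691 - 1.29·294 = 312.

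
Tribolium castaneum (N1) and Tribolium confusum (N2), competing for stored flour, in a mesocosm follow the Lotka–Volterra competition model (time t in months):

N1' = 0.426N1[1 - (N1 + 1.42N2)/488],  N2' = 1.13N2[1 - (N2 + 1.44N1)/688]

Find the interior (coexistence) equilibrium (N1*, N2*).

N1* ≈ 468, N2* ≈ 14.1

Setting both brackets to zero gives the nullclines N1 + 1.42N2 = 488 and 1.44N1 + N2 = 688.
Substituting N2 = 688 - 1.44N1 into the first: N1(1 - 1.42·1.44) = 488 - 1.42·688.
So N1* = -489/-1.04 = 468, and then N2* = 688 - 1.44·468 = 14.1.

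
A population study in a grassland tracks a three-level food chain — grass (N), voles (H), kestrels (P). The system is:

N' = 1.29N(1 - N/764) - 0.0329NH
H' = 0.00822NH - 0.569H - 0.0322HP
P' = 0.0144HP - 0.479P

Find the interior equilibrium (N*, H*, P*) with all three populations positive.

From dP/dt = 0: 0.0144H* = 0.479, so H* = 33.3.
From dN/dt = 0: 1.29(1 - N*/764) = 0.0329·33.3, giving N* = 764·(1 - 0.848) = 116.
From dH/dt = 0: 0.00822·116 - 0.569 = 0.0322P*, so P* = 0.383/0.0322 = 11.9.

N* ≈ 116, H* ≈ 33.3, P* ≈ 11.9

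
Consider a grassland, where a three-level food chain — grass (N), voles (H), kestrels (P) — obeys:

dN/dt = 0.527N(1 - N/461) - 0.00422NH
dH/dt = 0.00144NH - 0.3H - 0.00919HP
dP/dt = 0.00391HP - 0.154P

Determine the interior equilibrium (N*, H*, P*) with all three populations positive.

N* ≈ 316, H* ≈ 39.4, P* ≈ 16.8

From dP/dt = 0: 0.00391H* = 0.154, so H* = 39.4.
From dN/dt = 0: 0.527(1 - N*/461) = 0.00422·39.4, giving N* = 461·(1 - 0.315) = 316.
From dH/dt = 0: 0.00144·316 - 0.3 = 0.00919P*, so P* = 0.154/0.00919 = 16.8.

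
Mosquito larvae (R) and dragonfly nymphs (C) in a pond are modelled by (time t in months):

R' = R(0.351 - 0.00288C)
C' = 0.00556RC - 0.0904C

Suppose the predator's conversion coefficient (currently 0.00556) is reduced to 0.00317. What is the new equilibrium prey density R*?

At the interior fixed point, setting dC/dt = 0 with C > 0 fixes R* = (predator death rate)/(RC coefficient) — independent of the other coefficients.
With the change, R* = 0.0904/0.00317 = 28.5; it rises from 16.3.

R* ≈ 28.5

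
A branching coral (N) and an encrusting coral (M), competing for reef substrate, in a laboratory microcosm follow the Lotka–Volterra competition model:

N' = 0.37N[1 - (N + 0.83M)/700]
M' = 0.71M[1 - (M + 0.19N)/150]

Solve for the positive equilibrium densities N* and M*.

N* ≈ 683, M* ≈ 20.2

Setting both brackets to zero gives the nullclines N + 0.83M = 700 and 0.19N + M = 150.
Substituting M = 150 - 0.19N into the first: N(1 - 0.83·0.19) = 700 - 0.83·150.
So N* = 576/0.842 = 683, and then M* = 150 - 0.19·683 = 20.2.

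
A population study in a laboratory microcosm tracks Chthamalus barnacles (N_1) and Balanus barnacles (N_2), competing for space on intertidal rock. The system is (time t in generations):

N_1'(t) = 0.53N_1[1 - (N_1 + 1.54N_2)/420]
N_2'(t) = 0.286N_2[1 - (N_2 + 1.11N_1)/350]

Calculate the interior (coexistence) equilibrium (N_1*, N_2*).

Setting both brackets to zero gives the nullclines N_1 + 1.54N_2 = 420 and 1.11N_1 + N_2 = 350.
Substituting N_2 = 350 - 1.11N_1 into the first: N_1(1 - 1.54·1.11) = 420 - 1.54·350.
So N_1* = -119/-0.709 = 168, and then N_2* = 350 - 1.11·168 = 164.

N_1* ≈ 168, N_2* ≈ 164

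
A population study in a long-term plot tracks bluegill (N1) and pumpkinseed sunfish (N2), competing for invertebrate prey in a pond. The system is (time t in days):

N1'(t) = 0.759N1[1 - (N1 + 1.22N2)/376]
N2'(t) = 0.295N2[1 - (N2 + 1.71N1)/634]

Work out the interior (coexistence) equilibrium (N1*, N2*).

N1* ≈ 366, N2* ≈ 8.25

Setting both brackets to zero gives the nullclines N1 + 1.22N2 = 376 and 1.71N1 + N2 = 634.
Substituting N2 = 634 - 1.71N1 into the first: N1(1 - 1.22·1.71) = 376 - 1.22·634.
So N1* = -397/-1.09 = 366, and then N2* = 634 - 1.71·366 = 8.25.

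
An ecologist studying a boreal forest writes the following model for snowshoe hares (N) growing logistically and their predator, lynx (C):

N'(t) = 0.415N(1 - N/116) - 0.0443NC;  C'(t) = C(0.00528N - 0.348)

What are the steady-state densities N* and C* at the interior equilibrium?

N* ≈ 65.9, C* ≈ 4.05

From dC/dt = 0 with C > 0: 0.00528N* = 0.348, so N* = 65.9.
Substitute into dN/dt = 0: 0.415(1 - 65.9/116) = 0.0443C*.
The bracket is 0.432, giving C* = 0.179/0.0443 = 4.05.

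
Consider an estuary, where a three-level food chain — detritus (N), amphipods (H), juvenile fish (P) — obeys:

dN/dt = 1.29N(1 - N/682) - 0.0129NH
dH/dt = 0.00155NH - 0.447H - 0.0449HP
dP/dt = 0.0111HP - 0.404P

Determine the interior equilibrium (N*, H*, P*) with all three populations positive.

N* ≈ 434, H* ≈ 36.4, P* ≈ 5.02

From dP/dt = 0: 0.0111H* = 0.404, so H* = 36.4.
From dN/dt = 0: 1.29(1 - N*/682) = 0.0129·36.4, giving N* = 682·(1 - 0.364) = 434.
From dH/dt = 0: 0.00155·434 - 0.447 = 0.0449P*, so P* = 0.225/0.0449 = 5.02.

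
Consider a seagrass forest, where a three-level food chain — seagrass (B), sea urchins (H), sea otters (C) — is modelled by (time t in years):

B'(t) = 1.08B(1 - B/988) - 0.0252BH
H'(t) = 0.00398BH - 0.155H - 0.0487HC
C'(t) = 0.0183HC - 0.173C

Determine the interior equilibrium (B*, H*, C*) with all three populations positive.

B* ≈ 770, H* ≈ 9.45, C* ≈ 59.8

From dC/dt = 0: 0.0183H* = 0.173, so H* = 9.45.
From dB/dt = 0: 1.08(1 - B*/988) = 0.0252·9.45, giving B* = 988·(1 - 0.221) = 770.
From dH/dt = 0: 0.00398·770 - 0.155 = 0.0487C*, so C* = 2.91/0.0487 = 59.8.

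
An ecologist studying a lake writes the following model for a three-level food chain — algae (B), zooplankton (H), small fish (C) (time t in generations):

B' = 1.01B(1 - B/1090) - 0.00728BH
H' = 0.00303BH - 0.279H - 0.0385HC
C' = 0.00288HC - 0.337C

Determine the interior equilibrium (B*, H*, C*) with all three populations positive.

B* ≈ 171, H* ≈ 117, C* ≈ 6.18

From dC/dt = 0: 0.00288H* = 0.337, so H* = 117.
From dB/dt = 0: 1.01(1 - B*/1090) = 0.00728·117, giving B* = 1090·(1 - 0.843) = 171.
From dH/dt = 0: 0.00303·171 - 0.279 = 0.0385C*, so C* = 0.238/0.0385 = 6.18.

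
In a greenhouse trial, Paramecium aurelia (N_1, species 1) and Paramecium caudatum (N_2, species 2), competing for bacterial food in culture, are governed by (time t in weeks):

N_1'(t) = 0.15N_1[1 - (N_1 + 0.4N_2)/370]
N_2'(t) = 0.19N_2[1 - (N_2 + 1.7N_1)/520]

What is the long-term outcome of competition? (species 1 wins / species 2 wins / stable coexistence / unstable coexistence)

species 1 excludes species 2

Compare the nullcline intercepts: K1/α12 = 370/0.4 = 925 > K2 = 520; K2/α21 = 520/1.7 = 306 < K1 = 370.
Since the inequalities point opposite ways, species 1 can invade but species 2 cannot.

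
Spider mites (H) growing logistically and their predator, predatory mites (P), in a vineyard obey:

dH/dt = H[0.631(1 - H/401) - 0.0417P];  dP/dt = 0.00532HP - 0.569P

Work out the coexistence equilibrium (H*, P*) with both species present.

H* ≈ 107, P* ≈ 11.1

From dP/dt = 0 with P > 0: 0.00532H* = 0.569, so H* = 107.
Substitute into dH/dt = 0: 0.631(1 - 107/401) = 0.0417P*.
The bracket is 0.733, giving P* = 0.463/0.0417 = 11.1.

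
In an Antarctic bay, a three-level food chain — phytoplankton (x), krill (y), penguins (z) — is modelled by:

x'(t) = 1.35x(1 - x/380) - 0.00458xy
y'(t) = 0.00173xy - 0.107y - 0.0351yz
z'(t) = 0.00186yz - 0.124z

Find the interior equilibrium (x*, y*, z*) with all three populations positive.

From dz/dt = 0: 0.00186y* = 0.124, so y* = 66.7.
From dx/dt = 0: 1.35(1 - x*/380) = 0.00458·66.7, giving x* = 380·(1 - 0.226) = 294.
From dy/dt = 0: 0.00173·294 - 0.107 = 0.0351z*, so z* = 0.402/0.0351 = 11.4.

x* ≈ 294, y* ≈ 66.7, z* ≈ 11.4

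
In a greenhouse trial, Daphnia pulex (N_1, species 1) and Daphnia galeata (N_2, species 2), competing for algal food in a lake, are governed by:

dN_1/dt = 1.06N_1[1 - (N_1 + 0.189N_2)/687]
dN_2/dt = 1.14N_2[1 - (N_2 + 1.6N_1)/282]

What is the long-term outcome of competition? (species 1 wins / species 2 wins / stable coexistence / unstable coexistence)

species 1 excludes species 2

Compare the nullcline intercepts: K1/α12 = 687/0.189 = 3630 > K2 = 282; K2/α21 = 282/1.6 = 176 < K1 = 687.
Since the inequalities point opposite ways, species 1 can invade but species 2 cannot.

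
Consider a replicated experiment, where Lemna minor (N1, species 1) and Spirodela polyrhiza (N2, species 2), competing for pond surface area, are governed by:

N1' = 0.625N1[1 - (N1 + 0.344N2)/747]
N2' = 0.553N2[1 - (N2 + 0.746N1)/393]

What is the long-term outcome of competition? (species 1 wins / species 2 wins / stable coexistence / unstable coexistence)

Compare the nullcline intercepts: K1/α12 = 747/0.344 = 2170 > K2 = 393; K2/α21 = 393/0.746 = 527 < K1 = 747.
Since the inequalities point opposite ways, species 1 can invade but species 2 cannot.

species 1 excludes species 2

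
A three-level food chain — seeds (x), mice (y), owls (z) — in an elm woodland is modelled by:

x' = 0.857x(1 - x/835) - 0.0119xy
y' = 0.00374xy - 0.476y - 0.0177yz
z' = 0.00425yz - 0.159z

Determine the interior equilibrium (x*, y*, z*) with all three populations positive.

x* ≈ 401, y* ≈ 37.4, z* ≈ 57.9

From dz/dt = 0: 0.00425y* = 0.159, so y* = 37.4.
From dx/dt = 0: 0.857(1 - x*/835) = 0.0119·37.4, giving x* = 835·(1 - 0.519) = 401.
From dy/dt = 0: 0.00374·401 - 0.476 = 0.0177z*, so z* = 1.02/0.0177 = 57.9.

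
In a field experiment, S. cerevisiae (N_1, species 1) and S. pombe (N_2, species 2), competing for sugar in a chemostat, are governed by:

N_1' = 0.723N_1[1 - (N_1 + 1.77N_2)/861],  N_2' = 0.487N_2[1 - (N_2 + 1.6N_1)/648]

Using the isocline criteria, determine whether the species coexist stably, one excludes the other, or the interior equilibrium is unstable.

Compare the nullcline intercepts: K1/α12 = 861/1.77 = 486 < K2 = 648; K2/α21 = 648/1.6 = 405 < K1 = 861.
Since both are reversed, neither can invade when rare; the interior point is a saddle.

unstable coexistence (outcome depends on initial conditions)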